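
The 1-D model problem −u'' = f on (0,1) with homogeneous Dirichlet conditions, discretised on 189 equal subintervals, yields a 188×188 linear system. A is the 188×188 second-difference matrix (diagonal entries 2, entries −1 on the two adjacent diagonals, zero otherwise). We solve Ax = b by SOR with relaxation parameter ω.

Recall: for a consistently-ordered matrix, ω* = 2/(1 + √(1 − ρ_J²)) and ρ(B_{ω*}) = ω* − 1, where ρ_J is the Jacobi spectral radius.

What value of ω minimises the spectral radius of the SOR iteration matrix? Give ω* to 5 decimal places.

ω* = 1.96730

ρ_J = max_k |cos(kπ/189)| = cos(π/189) = 0.99986
√(1 − cos²(π/189)) = sin(π/189) ≈ 0.016621.
ω* = 2/(1 + 0.016621) = 2/1.016621 = 1.96730.
Hence ρ(B_{ω*}) = 1.96730 − 1 = 0.96730.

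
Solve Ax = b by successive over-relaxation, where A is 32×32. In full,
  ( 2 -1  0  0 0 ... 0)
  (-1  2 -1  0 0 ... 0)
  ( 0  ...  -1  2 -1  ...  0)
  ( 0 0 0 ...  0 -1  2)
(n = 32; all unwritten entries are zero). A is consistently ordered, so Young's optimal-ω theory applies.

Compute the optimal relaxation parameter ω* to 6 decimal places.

ω* = 1.826391

½·tridiag(1,0,1) at n=32: λ_k = cos(kπ/33); max |λ| at k=1 ⇒ ρ_J = cos(π/33) ≈ 0.995472.
√(1 − cos²(π/33)) = sin(π/33) ≈ 0.0950560.
ω* = 2 / (1 + 0.0950560) = 2 / 1.0950560 ≈ 1.826391.
ρ_SOR = ω* − 1 ≈ 0.826391.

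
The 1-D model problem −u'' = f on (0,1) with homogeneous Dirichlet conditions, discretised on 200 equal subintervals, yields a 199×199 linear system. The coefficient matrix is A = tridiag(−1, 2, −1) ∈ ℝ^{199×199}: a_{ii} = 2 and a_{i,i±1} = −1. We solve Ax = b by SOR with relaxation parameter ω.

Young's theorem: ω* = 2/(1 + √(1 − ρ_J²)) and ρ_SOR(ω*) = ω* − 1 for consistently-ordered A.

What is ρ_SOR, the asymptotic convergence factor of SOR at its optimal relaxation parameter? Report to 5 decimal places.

ρ_SOR = 0.96907

spectrum of D⁻¹(L+U) = {cos(kπ/200) : 1≤k≤199}; ρ_J = cos(π/200) = 0.99988.
1 − cos²(π/200) = sin²(π/200) ⇒ √(1−ρ_J²) = sin(π/200) = 0.015707.
So ω* = 2/1.015707 = 1.96907 (Young).
Hence ρ(B_{ω*}) = 1.96907 − 1 = 0.96907.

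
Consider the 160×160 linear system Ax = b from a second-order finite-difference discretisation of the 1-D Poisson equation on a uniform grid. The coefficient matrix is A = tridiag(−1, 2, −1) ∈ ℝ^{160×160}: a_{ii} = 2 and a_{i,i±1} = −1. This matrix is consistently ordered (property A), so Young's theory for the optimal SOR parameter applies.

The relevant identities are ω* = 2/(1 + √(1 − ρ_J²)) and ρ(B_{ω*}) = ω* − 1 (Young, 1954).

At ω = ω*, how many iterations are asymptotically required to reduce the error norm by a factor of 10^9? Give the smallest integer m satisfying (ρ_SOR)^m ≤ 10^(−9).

½·tridiag(1,0,1) at n=160: λ_k = cos(kπ/161); max |λ| at k=1 ⇒ ρ_J = cos(π/161) ≈ 0.9998096.
√(1−ρ_J²) = |sin(π/161)| = 0.0195118
Then 2/(1+√(1−ρ_J²)) = 2/(1+0.0195118); ω* = 2/1.0195118 = 1.9617232.
At ω = 1.9617232 every |λ(B_ω)| = ω−1, so ρ_SOR = 0.9617232.
m ≥ 9·ln10 / (−ln 0.9617232) = 530.977; smallest integer m = 531.

m = 531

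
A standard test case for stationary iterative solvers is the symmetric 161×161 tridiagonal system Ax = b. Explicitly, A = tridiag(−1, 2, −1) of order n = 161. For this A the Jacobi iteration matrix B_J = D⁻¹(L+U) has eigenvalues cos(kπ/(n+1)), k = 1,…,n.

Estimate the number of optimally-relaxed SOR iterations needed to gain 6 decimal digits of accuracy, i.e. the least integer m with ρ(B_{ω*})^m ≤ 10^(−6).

[ρ_J] n=161: ρ(B_J) = cos(π/(n+1)) = cos(π/162) = 0.9998120.
root = sin(π/162) = 0.0193913  (since 1−cos² = sin²).
ω* = 2 / (1 + 0.0193913) = 2 / 1.0193913 ≈ 1.9619551.
At ω = 1.9619551 every |λ(B_ω)| = ω−1, so ρ_SOR = 0.9619551.
6·ln10 = 13.8155; −ln(0.9619551) = 0.0387875; m = ⌈13.8155/0.0387875⌉ = ⌈356.184⌉ = 357.

m = 357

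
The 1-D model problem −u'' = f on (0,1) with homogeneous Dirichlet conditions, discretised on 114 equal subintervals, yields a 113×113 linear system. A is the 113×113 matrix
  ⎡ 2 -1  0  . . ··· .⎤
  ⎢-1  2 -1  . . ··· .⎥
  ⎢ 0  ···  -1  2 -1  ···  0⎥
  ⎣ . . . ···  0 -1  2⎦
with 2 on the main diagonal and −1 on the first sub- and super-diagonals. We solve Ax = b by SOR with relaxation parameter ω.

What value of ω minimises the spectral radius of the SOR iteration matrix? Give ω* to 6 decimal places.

[ρ_J] n=113: ρ(B_J) = cos(π/(n+1)) = cos(π/114) = 0.999620.
√(1−ρ_J²) = |sin(π/114)| = 0.0275543
ω* = 2 / (1 + 0.0275543) = 2 / 1.0275543 ≈ 1.946369.
and ρ(B_{ω*}) = 1.946369 − 1 = 0.946369.

ω* = 1.946369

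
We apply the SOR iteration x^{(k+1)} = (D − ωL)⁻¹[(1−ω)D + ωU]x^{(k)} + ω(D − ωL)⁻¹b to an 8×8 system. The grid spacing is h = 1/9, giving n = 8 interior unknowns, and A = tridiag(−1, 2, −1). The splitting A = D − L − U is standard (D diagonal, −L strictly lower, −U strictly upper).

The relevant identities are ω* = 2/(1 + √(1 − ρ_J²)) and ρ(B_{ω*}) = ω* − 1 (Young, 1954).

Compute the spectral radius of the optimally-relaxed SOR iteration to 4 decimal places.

ρ_SOR = 0.4903

[ρ_J] n=8: ρ(B_J) = cos(π/(n+1)) = cos(π/9) = 0.9397.
1 − cos²(π/9) = sin²(π/9) ⇒ √(1−ρ_J²) = sin(π/9) = 0.34202.
ω* = 2/(1+0.34202) = 1.4903
and ρ(B_{ω*}) = 1.4903 − 1 = 0.4903.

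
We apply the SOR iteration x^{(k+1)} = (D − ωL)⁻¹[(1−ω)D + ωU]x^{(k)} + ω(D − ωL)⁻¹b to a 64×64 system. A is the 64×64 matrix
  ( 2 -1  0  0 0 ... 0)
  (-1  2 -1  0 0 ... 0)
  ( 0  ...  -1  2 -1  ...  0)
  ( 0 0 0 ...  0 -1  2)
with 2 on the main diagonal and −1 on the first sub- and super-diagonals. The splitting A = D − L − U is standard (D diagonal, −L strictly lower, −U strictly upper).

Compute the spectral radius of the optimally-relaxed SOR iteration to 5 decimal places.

ρ_SOR = 0.90783

ρ_J = max_k |cos(kπ/65)| = cos(π/65) = 0.99883
root = sin(π/65) = 0.048313  (since 1−cos² = sin²).
Then 2/(1+√(1−ρ_J²)) = 2/(1+0.048313); ω* = 2/1.048313 = 1.90783.
and ρ(B_{ω*}) = 1.90783 − 1 = 0.90783.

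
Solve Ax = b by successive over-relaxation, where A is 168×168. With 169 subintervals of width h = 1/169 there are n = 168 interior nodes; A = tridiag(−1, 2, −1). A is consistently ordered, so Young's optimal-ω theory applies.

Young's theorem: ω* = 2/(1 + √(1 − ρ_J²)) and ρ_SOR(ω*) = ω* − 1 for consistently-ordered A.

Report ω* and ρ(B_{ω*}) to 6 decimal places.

[ρ_J] n=168: ρ(B_J) = cos(π/(n+1)) = cos(π/169) = 0.999827.
√(1 − cos²(π/169)) = sin(π/169) ≈ 0.0185882.
[ω*] 2 ÷ (1 + 0.0185882) = 2 ÷ 1.0185882 = 1.963502.
ρ(B_{ω*}) = ω*−1 = 0.963502

ω* = 1.963502, ρ_SOR = 0.963502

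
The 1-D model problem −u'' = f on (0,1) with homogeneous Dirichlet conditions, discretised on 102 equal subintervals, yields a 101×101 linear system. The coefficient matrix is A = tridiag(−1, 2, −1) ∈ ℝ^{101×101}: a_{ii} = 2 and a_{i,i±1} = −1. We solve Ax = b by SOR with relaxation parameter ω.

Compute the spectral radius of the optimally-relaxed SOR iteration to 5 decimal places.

spectrum of D⁻¹(L+U) = {cos(kπ/102) : 1≤k≤101}; ρ_J = cos(π/102) = 0.99953.
root = sin(π/102) = 0.030795  (since 1−cos² = sin²).
Young: ω* = 2/(1+√(1−ρ_J²)) = 2/(1+0.030795) = 2/1.030795 = 1.94025.
ρ(B_{ω*}) = ω*−1 = 0.94025

ρ_SOR = 0.94025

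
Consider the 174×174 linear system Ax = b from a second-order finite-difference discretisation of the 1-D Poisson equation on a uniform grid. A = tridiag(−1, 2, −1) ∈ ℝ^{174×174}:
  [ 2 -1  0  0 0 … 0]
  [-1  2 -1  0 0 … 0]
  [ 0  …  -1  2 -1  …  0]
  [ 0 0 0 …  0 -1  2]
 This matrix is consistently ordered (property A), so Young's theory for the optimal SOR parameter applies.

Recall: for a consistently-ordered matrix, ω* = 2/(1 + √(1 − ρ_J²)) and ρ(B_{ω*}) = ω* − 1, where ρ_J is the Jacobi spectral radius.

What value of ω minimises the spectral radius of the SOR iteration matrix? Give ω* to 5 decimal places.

ρ_J = max_k |cos(kπ/175)| = cos(π/175) = 0.99984
root = sin(π/175) = 0.017951  (since 1−cos² = sin²).
So ω* = 2/1.017951 = 1.96473 (Young).
ρ_SOR = ω* − 1 = 1.96473 − 1 = 0.96473.

ω* = 1.96473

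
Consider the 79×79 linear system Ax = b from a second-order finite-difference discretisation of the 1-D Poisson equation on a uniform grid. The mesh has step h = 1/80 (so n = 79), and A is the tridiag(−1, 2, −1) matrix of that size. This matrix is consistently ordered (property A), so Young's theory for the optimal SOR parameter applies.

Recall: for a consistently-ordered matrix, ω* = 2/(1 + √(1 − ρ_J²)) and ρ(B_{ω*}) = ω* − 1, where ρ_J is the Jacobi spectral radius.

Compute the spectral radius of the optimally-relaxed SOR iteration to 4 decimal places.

B_J for the 79×79 system has eigenvalues cos(kπ/80); ρ_J = cos(π/80) = 0.9992.
1 − cos²(π/80) = sin²(π/80) ⇒ √(1−ρ_J²) = sin(π/80) = 0.03926.
Then 2/(1+√(1−ρ_J²)) = 2/(1+0.03926); ω* = 2/1.03926 = 1.9244.
Hence ρ(B_{ω*}) = 1.9244 − 1 = 0.9244.

ρ_SOR = 0.9244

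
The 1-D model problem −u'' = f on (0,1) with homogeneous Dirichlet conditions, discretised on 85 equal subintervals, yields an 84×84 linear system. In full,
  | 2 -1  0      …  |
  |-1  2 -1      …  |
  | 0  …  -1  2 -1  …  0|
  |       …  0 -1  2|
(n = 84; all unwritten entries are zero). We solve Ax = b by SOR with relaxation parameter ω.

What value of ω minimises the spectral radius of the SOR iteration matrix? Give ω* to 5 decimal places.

ρ_J = max_k |cos(kπ/85)| = cos(π/85) = 0.99932
√(1−ρ_J²) simplifies to sin(π/85) = 0.036951.
Then 2/(1+√(1−ρ_J²)) = 2/(1+0.036951); ω* = 2/1.036951 = 1.92873.
Hence ρ(B_{ω*}) = 1.92873 − 1 = 0.92873.

ω* = 1.92873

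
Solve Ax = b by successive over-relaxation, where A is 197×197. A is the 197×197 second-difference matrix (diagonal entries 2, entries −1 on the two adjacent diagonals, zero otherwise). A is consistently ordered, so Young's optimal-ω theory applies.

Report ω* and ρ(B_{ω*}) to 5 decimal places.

ω* = 1.96876, ρ_SOR = 0.96876

[ρ_J] n=197: ρ(B_J) = cos(π/(n+1)) = cos(π/198) = 0.99987.
√(1−ρ_J²) = |sin(π/198)| = 0.015866
ω* = 2/(1 + 0.015866) = 2/1.015866 = 1.96876.
Hence ρ(B_{ω*}) = 1.96876 − 1 = 0.96876.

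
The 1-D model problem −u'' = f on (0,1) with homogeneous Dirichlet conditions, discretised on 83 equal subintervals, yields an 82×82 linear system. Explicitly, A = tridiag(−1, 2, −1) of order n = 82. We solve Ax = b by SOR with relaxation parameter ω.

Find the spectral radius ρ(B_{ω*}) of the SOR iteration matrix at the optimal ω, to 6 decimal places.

ρ_SOR = 0.927077

B_J for the 82×82 system has eigenvalues cos(kπ/83); ρ_J = cos(π/83) = 0.999284.
√(1−ρ_J²) simplifies to sin(π/83) = 0.0378415.
[ω*] 2 ÷ (1 + 0.0378415) = 2 ÷ 1.0378415 = 1.927077.
ρ_SOR = ω* − 1 ≈ 0.927077.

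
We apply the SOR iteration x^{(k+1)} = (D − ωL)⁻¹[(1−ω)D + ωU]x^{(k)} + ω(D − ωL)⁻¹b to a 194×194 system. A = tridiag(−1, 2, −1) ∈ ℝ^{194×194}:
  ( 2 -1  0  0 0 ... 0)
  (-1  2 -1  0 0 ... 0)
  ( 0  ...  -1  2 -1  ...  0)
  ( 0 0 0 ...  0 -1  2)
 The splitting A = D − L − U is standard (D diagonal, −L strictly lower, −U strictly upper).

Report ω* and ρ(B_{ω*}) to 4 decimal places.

ω* = 1.9683, ρ_SOR = 0.9683

B_J for the 194×194 system has eigenvalues cos(kπ/195); ρ_J = cos(π/195) = 0.9999.
1 − cos²(π/195) = sin²(π/195) ⇒ √(1−ρ_J²) = sin(π/195) = 0.01611.
Then 2/(1+√(1−ρ_J²)) = 2/(1+0.01611); ω* = 2/1.01611 = 1.9683.
ρ_SOR = ω* − 1 ≈ 0.9683.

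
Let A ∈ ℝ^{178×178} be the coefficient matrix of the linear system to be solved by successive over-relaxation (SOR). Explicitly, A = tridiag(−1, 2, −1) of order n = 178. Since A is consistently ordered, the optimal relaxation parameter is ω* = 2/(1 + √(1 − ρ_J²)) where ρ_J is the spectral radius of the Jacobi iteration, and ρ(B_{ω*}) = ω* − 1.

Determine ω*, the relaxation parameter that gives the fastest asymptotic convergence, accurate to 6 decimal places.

ω* = 1.965506

½·tridiag(1,0,1) at n=178: λ_k = cos(kπ/179); max |λ| at k=1 ⇒ ρ_J = cos(π/179) ≈ 0.999846.
√(1 − cos²(π/179)) = sin(π/179) ≈ 0.0175499.
So ω* = 2/1.0175499 = 1.965506 (Young).
At ω = 1.965506 every |λ(B_ω)| = ω−1, so ρ_SOR = 0.965506.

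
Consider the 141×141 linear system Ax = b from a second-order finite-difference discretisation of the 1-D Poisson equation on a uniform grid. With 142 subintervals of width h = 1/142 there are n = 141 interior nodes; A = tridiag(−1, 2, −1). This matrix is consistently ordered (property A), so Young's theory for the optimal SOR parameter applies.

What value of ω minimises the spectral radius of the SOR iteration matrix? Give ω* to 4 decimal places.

With n=141, ρ(Jacobi) = cos(π/142) = 0.9998.
√(1 − cos²(π/142)) = sin(π/142) ≈ 0.02212.
ω* = 2/(1+0.02212) = 1.9567
Hence ρ(B_{ω*}) = 1.9567 − 1 = 0.9567.

ω* = 1.9567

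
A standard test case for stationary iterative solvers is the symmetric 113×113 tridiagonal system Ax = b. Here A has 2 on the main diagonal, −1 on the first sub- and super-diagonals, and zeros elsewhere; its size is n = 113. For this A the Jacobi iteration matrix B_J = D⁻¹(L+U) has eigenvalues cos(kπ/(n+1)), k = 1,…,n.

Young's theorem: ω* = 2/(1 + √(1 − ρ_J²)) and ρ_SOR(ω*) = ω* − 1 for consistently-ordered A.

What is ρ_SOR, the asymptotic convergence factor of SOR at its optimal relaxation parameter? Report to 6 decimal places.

ρ_SOR = 0.946369

ρ_J = max_k |cos(kπ/114)| = cos(π/114) = 0.999620
1 − cos²(π/114) = sin²(π/114) ⇒ √(1−ρ_J²) = sin(π/114) = 0.0275543.
ω* = 2 / (1 + 0.0275543) = 2 / 1.0275543 ≈ 1.946369.
and ρ(B_{ω*}) = 1.946369 − 1 = 0.946369.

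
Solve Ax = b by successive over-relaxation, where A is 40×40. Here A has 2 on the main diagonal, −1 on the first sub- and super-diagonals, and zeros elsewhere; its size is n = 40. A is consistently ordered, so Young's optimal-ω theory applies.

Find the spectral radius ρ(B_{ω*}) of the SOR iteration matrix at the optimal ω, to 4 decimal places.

ρ_SOR = 0.8578

B_J for the 40×40 system has eigenvalues cos(kπ/41); ρ_J = cos(π/41) = 0.9971.
root = sin(π/41) = 0.07655  (since 1−cos² = sin²).
ω* = 2/(1+0.07655) = 1.8578
Hence ρ(B_{ω*}) = 1.8578 − 1 = 0.8578.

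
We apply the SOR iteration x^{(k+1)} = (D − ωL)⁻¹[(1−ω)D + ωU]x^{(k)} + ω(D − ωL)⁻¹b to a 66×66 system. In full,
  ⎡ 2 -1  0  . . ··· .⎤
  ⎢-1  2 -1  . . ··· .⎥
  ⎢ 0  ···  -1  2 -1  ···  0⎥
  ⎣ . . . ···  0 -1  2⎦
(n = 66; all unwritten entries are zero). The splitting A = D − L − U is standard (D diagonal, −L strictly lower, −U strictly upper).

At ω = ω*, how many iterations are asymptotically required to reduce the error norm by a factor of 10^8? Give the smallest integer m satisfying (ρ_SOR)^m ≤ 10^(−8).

B_J for the 66×66 system has eigenvalues cos(kπ/67); ρ_J = cos(π/67) = 0.9989009.
√(1−ρ_J²) = |sin(π/67)| = 0.0468723
Then 2/(1+√(1−ρ_J²)) = 2/(1+0.0468723); ω* = 2/1.0468723 = 1.9104527.
ρ_SOR = ω* − 1 = 1.9104527 − 1 = 0.9104527.
8·ln10 = 18.4207; −ln(0.9104527) = 0.0938133; m = ⌈18.4207/0.0938133⌉ = ⌈196.355⌉ = 197.

m = 197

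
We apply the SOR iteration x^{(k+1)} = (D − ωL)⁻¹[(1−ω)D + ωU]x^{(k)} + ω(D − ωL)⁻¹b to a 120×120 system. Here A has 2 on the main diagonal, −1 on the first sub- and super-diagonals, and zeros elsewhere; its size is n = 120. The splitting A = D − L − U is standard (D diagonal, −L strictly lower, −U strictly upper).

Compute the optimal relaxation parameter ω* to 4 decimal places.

B_J for the 120×120 system has eigenvalues cos(kπ/121); ρ_J = cos(π/121) = 0.9997.
√(1−ρ_J²) = |sin(π/121)| = 0.02596
ω* = 2/(1+0.02596) = 1.9494
ρ_SOR = ω* − 1 ≈ 0.9494.

ω* = 1.9494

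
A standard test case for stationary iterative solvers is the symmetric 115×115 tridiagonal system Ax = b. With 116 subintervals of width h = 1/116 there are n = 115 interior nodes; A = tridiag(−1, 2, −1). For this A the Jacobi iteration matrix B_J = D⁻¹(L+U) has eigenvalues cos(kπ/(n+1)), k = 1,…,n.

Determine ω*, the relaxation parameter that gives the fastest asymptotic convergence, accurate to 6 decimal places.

ρ_J = max_k |cos(kπ/116)| = cos(π/116) = 0.999633
root = sin(π/116) = 0.0270794  (since 1−cos² = sin²).
ω* = 2/(1+0.0270794) = 1.947269
Hence ρ(B_{ω*}) = 1.947269 − 1 = 0.947269.

ω* = 1.947269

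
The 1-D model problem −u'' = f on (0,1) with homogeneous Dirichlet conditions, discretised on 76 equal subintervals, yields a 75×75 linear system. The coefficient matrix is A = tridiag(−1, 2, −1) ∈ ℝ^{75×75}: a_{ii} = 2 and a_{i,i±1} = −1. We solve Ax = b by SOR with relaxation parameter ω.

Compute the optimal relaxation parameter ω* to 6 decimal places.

spectrum of D⁻¹(L+U) = {cos(kπ/76) : 1≤k≤75}; ρ_J = cos(π/76) = 0.999146.
√(1−ρ_J²) simplifies to sin(π/76) = 0.0413250.
ω* = 2/(1+0.0413250) = 1.920630
ρ_SOR = ω* − 1 = 1.920630 − 1 = 0.920630.

ω* = 1.920630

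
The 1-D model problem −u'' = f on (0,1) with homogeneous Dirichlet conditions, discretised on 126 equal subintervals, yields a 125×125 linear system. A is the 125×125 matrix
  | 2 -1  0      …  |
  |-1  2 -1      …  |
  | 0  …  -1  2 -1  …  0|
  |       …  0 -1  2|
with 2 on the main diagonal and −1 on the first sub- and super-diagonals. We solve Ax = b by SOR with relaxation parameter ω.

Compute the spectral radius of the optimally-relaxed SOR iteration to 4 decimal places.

ρ_J = max_k |cos(kπ/126)| = cos(π/126) = 0.9997
√(1−ρ_J²) simplifies to sin(π/126) = 0.02493.
Then 2/(1+√(1−ρ_J²)) = 2/(1+0.02493); ω* = 2/1.02493 = 1.9514.
[ρ_SOR] ω* − 1 = 0.9514.

ρ_SOR = 0.9514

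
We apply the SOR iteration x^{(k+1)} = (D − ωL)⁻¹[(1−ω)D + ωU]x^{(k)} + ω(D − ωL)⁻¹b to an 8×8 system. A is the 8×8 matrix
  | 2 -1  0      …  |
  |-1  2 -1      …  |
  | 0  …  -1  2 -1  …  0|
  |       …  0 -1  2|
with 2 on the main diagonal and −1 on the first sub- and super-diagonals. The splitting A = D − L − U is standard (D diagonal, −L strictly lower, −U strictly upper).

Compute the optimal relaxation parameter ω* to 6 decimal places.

ω* = 1.490291

[ρ_J] n=8: ρ(B_J) = cos(π/(n+1)) = cos(π/9) = 0.939693.
√(1−ρ_J²) = |sin(π/9)| = 0.3420201
Young: ω* = 2/(1+√(1−ρ_J²)) = 2/(1+0.3420201) = 2/1.3420201 = 1.490291.
[ρ_SOR] ω* − 1 = 0.490291.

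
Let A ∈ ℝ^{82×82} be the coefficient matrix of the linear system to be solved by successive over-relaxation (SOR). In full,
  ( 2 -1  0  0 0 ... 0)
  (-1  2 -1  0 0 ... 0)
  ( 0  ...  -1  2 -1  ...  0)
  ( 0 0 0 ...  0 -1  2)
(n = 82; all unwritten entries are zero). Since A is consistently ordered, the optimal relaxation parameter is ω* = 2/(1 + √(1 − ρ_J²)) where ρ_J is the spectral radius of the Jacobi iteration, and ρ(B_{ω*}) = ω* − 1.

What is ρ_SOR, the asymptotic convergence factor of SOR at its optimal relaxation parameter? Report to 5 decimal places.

ρ_J = max_k |cos(kπ/83)| = cos(π/83) = 0.99928
1 − cos²(π/83) = sin²(π/83) ⇒ √(1−ρ_J²) = sin(π/83) = 0.037841.
So ω* = 2/1.037841 = 1.92708 (Young).
ρ_SOR = ω* − 1 = 1.92708 − 1 = 0.92708.

ρ_SOR = 0.92708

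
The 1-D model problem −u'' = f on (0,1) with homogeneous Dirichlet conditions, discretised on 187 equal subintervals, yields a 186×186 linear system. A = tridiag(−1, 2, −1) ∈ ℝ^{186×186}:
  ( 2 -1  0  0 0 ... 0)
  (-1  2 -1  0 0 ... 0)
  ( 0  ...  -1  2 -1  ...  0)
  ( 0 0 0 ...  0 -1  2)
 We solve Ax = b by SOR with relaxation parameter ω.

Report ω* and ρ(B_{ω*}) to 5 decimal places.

n=186: λ(B_J) = 1 − λ(A)/2 = cos(kπ/187); k=1 gives ρ_J = 0.99986.
1 − cos²(π/187) = sin²(π/187) ⇒ √(1−ρ_J²) = sin(π/187) = 0.016799.
Then 2/(1+√(1−ρ_J²)) = 2/(1+0.016799); ω* = 2/1.016799 = 1.96696.
ρ(B_{ω*}) = ω*−1 = 0.96696

ω* = 1.96696, ρ_SOR = 0.96696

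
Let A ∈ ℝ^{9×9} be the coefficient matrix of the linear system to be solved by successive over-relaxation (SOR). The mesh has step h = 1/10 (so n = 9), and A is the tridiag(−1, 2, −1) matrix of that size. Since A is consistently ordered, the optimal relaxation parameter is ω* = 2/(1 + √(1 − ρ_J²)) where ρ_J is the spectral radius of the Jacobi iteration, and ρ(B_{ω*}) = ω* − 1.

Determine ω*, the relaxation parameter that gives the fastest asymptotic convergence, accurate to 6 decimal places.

spectrum of D⁻¹(L+U) = {cos(kπ/10) : 1≤k≤9}; ρ_J = cos(π/10) = 0.951057.
√(1 − cos²(π/10)) = sin(π/10) ≈ 0.3090170.
Young: ω* = 2/(1+√(1−ρ_J²)) = 2/(1+0.3090170) = 2/1.3090170 = 1.527864.
ρ_SOR = ω* − 1 = 1.527864 − 1 = 0.527864.

ω* = 1.527864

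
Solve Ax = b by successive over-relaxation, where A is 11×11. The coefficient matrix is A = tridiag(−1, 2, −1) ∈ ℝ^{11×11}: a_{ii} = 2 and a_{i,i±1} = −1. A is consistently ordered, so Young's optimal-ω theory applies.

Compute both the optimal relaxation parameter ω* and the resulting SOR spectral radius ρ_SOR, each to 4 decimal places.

ω* = 1.5888, ρ_SOR = 0.5888

n=11: λ(B_J) = 1 − λ(A)/2 = cos(kπ/12); k=1 gives ρ_J = 0.9659.
√(1−ρ_J²) = |sin(π/12)| = 0.25882
[ω*] 2 ÷ (1 + 0.25882) = 2 ÷ 1.25882 = 1.5888.
[ρ_SOR] ω* − 1 = 0.5888.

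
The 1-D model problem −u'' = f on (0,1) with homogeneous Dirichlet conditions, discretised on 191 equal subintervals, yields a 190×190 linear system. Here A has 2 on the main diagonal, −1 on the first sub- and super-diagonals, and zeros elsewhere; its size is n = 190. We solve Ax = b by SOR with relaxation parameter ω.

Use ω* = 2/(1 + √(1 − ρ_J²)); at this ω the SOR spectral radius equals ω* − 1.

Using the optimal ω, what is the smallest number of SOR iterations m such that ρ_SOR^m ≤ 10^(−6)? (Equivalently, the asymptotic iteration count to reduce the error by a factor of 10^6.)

[ρ_J] n=190: ρ(B_J) = cos(π/(n+1)) = cos(π/191) = 0.9998647.
root = sin(π/191) = 0.0164474  (since 1−cos² = sin²).
ω* = 2 / (1 + 0.0164474) = 2 / 1.0164474 ≈ 1.9676375.
and ρ(B_{ω*}) = 1.9676375 − 1 = 0.9676375.
For 6 digits: m = 6·ln10 / (−ln 0.9676375) = 13.8155/0.0328977 = 419.953; round up → m = 420.

m = 420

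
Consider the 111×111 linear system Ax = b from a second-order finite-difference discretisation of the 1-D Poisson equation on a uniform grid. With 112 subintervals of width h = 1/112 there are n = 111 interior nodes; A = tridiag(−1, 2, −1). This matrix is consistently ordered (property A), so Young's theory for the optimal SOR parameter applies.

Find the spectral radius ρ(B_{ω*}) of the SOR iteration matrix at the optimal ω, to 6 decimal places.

ρ_SOR = 0.945438

½·tridiag(1,0,1) at n=111: λ_k = cos(kπ/112); max |λ| at k=1 ⇒ ρ_J = cos(π/112) ≈ 0.999607.
root = sin(π/112) = 0.0280463  (since 1−cos² = sin²).
Then 2/(1+√(1−ρ_J²)) = 2/(1+0.0280463); ω* = 2/1.0280463 = 1.945438.
ρ(B_{ω*}) = ω*−1 = 0.945438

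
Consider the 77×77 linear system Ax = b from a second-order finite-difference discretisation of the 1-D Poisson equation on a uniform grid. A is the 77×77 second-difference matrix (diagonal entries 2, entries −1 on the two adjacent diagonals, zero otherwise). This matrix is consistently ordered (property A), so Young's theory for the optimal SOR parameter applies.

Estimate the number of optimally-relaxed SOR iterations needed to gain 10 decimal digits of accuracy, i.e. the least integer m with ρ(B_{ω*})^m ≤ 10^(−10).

With n=77, ρ(Jacobi) = cos(π/78) = 0.9991890.
√(1−ρ_J²) = |sin(π/78)| = 0.0402659
ω* = 2 / (1 + 0.0402659) = 2 / 1.0402659 ≈ 1.9225854.
ρ_SOR = ω* − 1 ≈ 0.9225854.
(0.9225854)^m ≤ 10^{−10}  ⇒  m·ln(0.9225854) ≤ −10·ln10  ⇒  m ≥ 285.769  ⇒  m = 286

m = 286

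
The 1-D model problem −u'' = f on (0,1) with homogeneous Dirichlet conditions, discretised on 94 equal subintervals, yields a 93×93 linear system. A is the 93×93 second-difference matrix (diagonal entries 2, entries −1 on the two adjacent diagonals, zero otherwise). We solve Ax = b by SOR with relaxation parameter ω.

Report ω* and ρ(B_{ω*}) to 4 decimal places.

ω* = 1.9353, ρ_SOR = 0.9353

spectrum of D⁻¹(L+U) = {cos(kπ/94) : 1≤k≤93}; ρ_J = cos(π/94) = 0.9994.
√(1−ρ_J²) simplifies to sin(π/94) = 0.03341.
ω* = 2 / (1 + 0.03341) = 2 / 1.03341 ≈ 1.9353.
ρ(B_{ω*}) = ω*−1 = 0.9353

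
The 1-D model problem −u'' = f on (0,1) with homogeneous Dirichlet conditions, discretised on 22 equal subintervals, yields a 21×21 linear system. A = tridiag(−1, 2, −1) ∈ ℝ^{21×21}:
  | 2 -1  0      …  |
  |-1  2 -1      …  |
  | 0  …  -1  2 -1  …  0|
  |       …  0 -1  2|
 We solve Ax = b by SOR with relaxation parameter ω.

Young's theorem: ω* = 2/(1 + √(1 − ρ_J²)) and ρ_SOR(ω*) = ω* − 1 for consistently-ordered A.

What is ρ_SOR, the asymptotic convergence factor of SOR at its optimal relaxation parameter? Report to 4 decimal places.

With n=21, ρ(Jacobi) = cos(π/22) = 0.9898.
1 − cos²(π/22) = sin²(π/22) ⇒ √(1−ρ_J²) = sin(π/22) = 0.14231.
[ω*] 2 ÷ (1 + 0.14231) = 2 ÷ 1.14231 = 1.7508.
ρ_SOR = ω* − 1 = 1.7508 − 1 = 0.7508.

ρ_SOR = 0.7508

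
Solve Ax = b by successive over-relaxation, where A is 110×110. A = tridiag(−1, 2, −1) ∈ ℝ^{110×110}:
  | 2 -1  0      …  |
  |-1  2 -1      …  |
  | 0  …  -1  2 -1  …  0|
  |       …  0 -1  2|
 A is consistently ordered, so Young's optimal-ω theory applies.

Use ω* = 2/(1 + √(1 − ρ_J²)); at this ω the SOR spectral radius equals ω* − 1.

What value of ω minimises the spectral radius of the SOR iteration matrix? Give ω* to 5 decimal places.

ω* = 1.94496

[ρ_J] n=110: ρ(B_J) = cos(π/(n+1)) = cos(π/111) = 0.99960.
√(1−ρ_J²) = |sin(π/111)| = 0.028299
ω* = 2 / (1 + 0.028299) = 2 / 1.028299 ≈ 1.94496.
ρ_SOR = ω* − 1 ≈ 0.94496.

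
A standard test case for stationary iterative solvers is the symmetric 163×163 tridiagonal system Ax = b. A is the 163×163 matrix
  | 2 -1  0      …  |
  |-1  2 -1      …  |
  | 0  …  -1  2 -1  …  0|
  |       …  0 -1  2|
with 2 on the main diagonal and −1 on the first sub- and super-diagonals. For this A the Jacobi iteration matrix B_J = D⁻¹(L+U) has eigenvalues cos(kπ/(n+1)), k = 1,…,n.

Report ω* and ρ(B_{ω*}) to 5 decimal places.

ω* = 1.96241, ρ_SOR = 0.96241

½·tridiag(1,0,1) at n=163: λ_k = cos(kπ/164); max |λ| at k=1 ⇒ ρ_J = cos(π/164) ≈ 0.99982.
1 − cos²(π/164) = sin²(π/164) ⇒ √(1−ρ_J²) = sin(π/164) = 0.019155.
ω* = 2/(1 + 0.019155) = 2/1.019155 = 1.96241.
and ρ(B_{ω*}) = 1.96241 − 1 = 0.96241.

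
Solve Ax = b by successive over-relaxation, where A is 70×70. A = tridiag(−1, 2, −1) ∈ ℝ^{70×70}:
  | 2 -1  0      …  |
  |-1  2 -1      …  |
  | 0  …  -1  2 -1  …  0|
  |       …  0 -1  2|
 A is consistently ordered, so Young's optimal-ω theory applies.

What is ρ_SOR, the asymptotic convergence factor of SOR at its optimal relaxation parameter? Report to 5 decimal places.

With n=70, ρ(Jacobi) = cos(π/71) = 0.99902.
√(1−ρ_J²) simplifies to sin(π/71) = 0.044233.
Then 2/(1+√(1−ρ_J²)) = 2/(1+0.044233); ω* = 2/1.044233 = 1.91528.
Hence ρ(B_{ω*}) = 1.91528 − 1 = 0.91528.

ρ_SOR = 0.91528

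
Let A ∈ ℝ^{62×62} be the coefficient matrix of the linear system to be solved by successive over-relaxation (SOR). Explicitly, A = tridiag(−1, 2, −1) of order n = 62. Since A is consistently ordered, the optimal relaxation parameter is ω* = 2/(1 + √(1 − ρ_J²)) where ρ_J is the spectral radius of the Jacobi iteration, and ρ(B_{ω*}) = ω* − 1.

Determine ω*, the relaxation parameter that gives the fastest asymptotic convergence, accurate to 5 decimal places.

spectrum of D⁻¹(L+U) = {cos(kπ/63) : 1≤k≤62}; ρ_J = cos(π/63) = 0.99876.
root = sin(π/63) = 0.049846  (since 1−cos² = sin²).
ω* = 2/(1+0.049846) = 1.90504
ρ_SOR = ω* − 1 ≈ 0.90504.

ω* = 1.90504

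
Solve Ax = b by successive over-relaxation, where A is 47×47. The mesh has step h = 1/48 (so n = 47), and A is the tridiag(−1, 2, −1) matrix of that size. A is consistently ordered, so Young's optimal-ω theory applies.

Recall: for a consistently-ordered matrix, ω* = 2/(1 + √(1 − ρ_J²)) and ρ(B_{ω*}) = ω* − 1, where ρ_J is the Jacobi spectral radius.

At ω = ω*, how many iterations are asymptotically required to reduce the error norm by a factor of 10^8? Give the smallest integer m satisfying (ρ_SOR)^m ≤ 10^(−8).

m = 141

[ρ_J] n=47: ρ(B_J) = cos(π/(n+1)) = cos(π/48) = 0.9978589.
1 − cos²(π/48) = sin²(π/48) ⇒ √(1−ρ_J²) = sin(π/48) = 0.0654031.
Then 2/(1+√(1−ρ_J²)) = 2/(1+0.0654031); ω* = 2/1.0654031 = 1.8772237.
At ω = 1.8772237 every |λ(B_ω)| = ω−1, so ρ_SOR = 0.8772237.
m ≥ 8·ln10 / (−ln 0.8772237) = 140.624; smallest integer m = 141.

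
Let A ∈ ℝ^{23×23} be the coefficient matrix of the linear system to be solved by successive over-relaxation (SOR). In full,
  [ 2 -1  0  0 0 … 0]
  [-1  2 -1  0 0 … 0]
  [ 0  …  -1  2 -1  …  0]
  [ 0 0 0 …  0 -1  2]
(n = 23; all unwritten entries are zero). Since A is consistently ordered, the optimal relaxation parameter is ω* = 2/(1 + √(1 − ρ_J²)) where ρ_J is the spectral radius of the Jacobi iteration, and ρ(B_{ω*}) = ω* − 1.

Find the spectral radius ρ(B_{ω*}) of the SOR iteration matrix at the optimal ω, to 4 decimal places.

With n=23, ρ(Jacobi) = cos(π/24) = 0.9914.
root = sin(π/24) = 0.13053  (since 1−cos² = sin²).
ω* = 2/(1 + 0.13053) = 2/1.13053 = 1.7691.
ρ_SOR = ω* − 1 ≈ 0.7691.

ρ_SOR = 0.7691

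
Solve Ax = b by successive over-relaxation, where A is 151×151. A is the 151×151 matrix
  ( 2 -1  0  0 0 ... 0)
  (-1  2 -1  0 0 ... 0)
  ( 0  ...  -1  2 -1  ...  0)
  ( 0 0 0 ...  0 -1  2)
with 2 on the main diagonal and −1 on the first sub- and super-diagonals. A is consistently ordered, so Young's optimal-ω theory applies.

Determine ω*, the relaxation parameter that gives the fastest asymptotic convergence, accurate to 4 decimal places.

ω* = 1.9595

[ρ_J] n=151: ρ(B_J) = cos(π/(n+1)) = cos(π/152) = 0.9998.
√(1−ρ_J²) simplifies to sin(π/152) = 0.02067.
[ω*] 2 ÷ (1 + 0.02067) = 2 ÷ 1.02067 = 1.9595.
ρ(B_{ω*}) = ω*−1 = 0.9595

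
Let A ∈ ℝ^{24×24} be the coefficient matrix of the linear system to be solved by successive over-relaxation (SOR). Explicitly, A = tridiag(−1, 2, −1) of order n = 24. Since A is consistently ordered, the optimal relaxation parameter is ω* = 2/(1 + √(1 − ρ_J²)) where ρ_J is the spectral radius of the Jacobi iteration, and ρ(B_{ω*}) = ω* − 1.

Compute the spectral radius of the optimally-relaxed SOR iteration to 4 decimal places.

½·tridiag(1,0,1) at n=24: λ_k = cos(kπ/25); max |λ| at k=1 ⇒ ρ_J = cos(π/25) ≈ 0.9921.
√(1−ρ_J²) = |sin(π/25)| = 0.12533
Young: ω* = 2/(1+√(1−ρ_J²)) = 2/(1+0.12533) = 2/1.12533 = 1.7773.
ρ_SOR = ω* − 1 ≈ 0.7773.

ρ_SOR = 0.7773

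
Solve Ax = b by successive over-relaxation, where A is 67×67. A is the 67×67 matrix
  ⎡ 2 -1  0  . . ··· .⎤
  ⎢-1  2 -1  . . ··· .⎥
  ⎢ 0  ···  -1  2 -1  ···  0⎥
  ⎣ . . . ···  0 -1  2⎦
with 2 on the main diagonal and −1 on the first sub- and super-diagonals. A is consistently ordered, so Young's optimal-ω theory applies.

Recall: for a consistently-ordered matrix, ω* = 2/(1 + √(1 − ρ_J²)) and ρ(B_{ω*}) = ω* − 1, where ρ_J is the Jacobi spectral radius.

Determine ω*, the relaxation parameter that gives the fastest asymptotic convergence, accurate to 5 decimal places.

ω* = 1.91171

With n=67, ρ(Jacobi) = cos(π/68) = 0.99893.
√(1−ρ_J²) = |sin(π/68)| = 0.046183
So ω* = 2/1.046183 = 1.91171 (Young).
At ω = 1.91171 every |λ(B_ω)| = ω−1, so ρ_SOR = 0.91171.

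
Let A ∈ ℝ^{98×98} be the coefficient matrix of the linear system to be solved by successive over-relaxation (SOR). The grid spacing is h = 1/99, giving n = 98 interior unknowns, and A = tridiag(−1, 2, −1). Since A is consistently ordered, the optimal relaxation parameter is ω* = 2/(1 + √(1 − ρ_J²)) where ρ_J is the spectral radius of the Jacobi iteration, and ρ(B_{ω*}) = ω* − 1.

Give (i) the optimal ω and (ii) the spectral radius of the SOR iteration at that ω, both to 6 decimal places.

ω* = 1.938496, ρ_SOR = 0.938496

ρ_J = max_k |cos(kπ/99)| = cos(π/99) = 0.999497
root = sin(π/99) = 0.0317279  (since 1−cos² = sin²).
Then 2/(1+√(1−ρ_J²)) = 2/(1+0.0317279); ω* = 2/1.0317279 = 1.938496.
ρ_SOR = ω* − 1 = 1.938496 − 1 = 0.938496.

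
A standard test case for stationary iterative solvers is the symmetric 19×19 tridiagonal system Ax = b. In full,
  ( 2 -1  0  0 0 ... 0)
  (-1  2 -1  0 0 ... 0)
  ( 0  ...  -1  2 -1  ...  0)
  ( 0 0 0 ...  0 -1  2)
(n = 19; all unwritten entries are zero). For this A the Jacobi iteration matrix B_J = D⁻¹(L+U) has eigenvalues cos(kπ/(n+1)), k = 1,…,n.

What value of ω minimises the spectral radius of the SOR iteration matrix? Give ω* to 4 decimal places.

n=19: λ(B_J) = 1 − λ(A)/2 = cos(kπ/20); k=1 gives ρ_J = 0.9877.
√(1 − cos²(π/20)) = sin(π/20) ≈ 0.15643.
Young: ω* = 2/(1+√(1−ρ_J²)) = 2/(1+0.15643) = 2/1.15643 = 1.7295.
[ρ_SOR] ω* − 1 = 0.7295.

ω* = 1.7295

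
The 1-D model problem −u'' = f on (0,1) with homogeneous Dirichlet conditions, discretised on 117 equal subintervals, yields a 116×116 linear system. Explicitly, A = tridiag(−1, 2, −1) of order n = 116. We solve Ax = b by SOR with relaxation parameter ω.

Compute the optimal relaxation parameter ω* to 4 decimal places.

[ρ_J] n=116: ρ(B_J) = cos(π/(n+1)) = cos(π/117) = 0.9996.
1 − cos²(π/117) = sin²(π/117) ⇒ √(1−ρ_J²) = sin(π/117) = 0.02685.
Young: ω* = 2/(1+√(1−ρ_J²)) = 2/(1+0.02685) = 2/1.02685 = 1.9477.
and ρ(B_{ω*}) = 1.9477 − 1 = 0.9477.

ω* = 1.9477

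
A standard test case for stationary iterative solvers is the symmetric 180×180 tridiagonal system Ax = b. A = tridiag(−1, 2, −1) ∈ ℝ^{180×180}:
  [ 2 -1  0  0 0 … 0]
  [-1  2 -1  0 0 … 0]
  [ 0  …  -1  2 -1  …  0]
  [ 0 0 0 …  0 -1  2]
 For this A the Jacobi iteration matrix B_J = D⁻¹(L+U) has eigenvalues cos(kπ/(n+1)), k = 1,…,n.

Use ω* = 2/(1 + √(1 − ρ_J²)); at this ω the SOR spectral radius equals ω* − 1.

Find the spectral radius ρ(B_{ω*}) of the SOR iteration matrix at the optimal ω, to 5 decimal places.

½·tridiag(1,0,1) at n=180: λ_k = cos(kπ/181); max |λ| at k=1 ⇒ ρ_J = cos(π/181) ≈ 0.99985.
root = sin(π/181) = 0.017356  (since 1−cos² = sin²).
So ω* = 2/1.017356 = 1.96588 (Young).
ρ_SOR = ω* − 1 = 1.96588 − 1 = 0.96588.

ρ_SOR = 0.96588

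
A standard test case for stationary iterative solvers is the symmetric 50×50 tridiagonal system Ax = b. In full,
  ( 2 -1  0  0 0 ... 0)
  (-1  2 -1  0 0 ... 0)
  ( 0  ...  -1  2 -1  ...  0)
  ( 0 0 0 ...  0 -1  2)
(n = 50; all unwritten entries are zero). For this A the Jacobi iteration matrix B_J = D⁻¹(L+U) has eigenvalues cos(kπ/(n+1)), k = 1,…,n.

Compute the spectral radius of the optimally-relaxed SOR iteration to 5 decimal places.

ρ_SOR = 0.88402

½·tridiag(1,0,1) at n=50: λ_k = cos(kπ/51); max |λ| at k=1 ⇒ ρ_J = cos(π/51) ≈ 0.99810.
√(1−ρ_J²) simplifies to sin(π/51) = 0.061561.
[ω*] 2 ÷ (1 + 0.061561) = 2 ÷ 1.061561 = 1.88402.
At ω = 1.88402 every |λ(B_ω)| = ω−1, so ρ_SOR = 0.88402.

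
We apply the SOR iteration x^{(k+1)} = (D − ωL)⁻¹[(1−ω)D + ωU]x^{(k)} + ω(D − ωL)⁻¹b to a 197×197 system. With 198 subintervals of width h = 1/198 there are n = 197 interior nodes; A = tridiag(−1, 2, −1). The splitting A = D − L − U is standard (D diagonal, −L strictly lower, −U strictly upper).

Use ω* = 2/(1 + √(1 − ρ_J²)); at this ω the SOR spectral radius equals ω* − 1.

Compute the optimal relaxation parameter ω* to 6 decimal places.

ω* = 1.968764

[ρ_J] n=197: ρ(B_J) = cos(π/(n+1)) = cos(π/198) = 0.999874.
√(1 − cos²(π/198)) = sin(π/198) ≈ 0.0158660.
ω* = 2/(1 + 0.0158660) = 2/1.0158660 = 1.968764.
At ω = 1.968764 every |λ(B_ω)| = ω−1, so ρ_SOR = 0.968764.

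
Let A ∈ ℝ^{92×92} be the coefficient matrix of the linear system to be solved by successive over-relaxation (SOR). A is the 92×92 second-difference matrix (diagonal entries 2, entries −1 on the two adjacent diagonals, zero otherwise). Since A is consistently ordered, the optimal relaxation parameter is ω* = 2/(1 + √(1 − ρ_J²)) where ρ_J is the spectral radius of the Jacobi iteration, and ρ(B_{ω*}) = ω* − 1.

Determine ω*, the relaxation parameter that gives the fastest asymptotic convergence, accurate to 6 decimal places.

ω* = 1.934659

½·tridiag(1,0,1) at n=92: λ_k = cos(kπ/93); max |λ| at k=1 ⇒ ρ_J = cos(π/93) ≈ 0.999429.
1 − cos²(π/93) = sin²(π/93) ⇒ √(1−ρ_J²) = sin(π/93) = 0.0337741.
Then 2/(1+√(1−ρ_J²)) = 2/(1+0.0337741); ω* = 2/1.0337741 = 1.934659.
ρ_SOR = ω* − 1 ≈ 0.934659.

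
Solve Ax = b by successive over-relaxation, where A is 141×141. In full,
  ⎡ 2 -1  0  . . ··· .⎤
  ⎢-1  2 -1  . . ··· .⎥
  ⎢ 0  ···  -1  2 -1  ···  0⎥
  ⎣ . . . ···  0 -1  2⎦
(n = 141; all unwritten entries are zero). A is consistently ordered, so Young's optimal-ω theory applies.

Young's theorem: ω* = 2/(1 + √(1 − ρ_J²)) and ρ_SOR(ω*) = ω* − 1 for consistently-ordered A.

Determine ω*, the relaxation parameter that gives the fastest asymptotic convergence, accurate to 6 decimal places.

ω* = 1.956713

spectrum of D⁻¹(L+U) = {cos(kπ/142) : 1≤k≤141}; ρ_J = cos(π/142) = 0.999755.
1 − cos²(π/142) = sin²(π/142) ⇒ √(1−ρ_J²) = sin(π/142) = 0.0221221.
[ω*] 2 ÷ (1 + 0.0221221) = 2 ÷ 1.0221221 = 1.956713.
ρ_SOR = ω* − 1 = 1.956713 − 1 = 0.956713.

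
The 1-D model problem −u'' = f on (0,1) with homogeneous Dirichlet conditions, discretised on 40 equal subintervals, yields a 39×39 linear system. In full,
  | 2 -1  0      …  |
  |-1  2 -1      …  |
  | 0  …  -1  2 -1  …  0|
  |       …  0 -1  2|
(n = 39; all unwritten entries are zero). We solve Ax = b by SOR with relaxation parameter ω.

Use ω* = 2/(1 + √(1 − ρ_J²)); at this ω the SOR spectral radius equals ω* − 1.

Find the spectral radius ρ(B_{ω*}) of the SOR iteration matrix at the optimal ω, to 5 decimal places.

With n=39, ρ(Jacobi) = cos(π/40) = 0.99692.
root = sin(π/40) = 0.078459  (since 1−cos² = sin²).
ω* = 2/(1+0.078459) = 1.85450
ρ_SOR = ω* − 1 ≈ 0.85450.

ρ_SOR = 0.85450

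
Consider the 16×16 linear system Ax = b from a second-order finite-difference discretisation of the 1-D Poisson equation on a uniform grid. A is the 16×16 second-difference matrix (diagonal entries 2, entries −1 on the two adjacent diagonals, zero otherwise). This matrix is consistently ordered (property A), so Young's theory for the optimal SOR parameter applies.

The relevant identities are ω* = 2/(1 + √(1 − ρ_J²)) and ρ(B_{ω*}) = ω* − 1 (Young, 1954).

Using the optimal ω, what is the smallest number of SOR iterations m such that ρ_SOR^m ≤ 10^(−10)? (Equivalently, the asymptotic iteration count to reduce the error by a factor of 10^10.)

[ρ_J] n=16: ρ(B_J) = cos(π/(n+1)) = cos(π/17) = 0.9829731.
1 − cos²(π/17) = sin²(π/17) ⇒ √(1−ρ_J²) = sin(π/17) = 0.1837495.
ω* = 2 / (1 + 0.1837495) = 2 / 1.1837495 ≈ 1.6895466.
[ρ_SOR] ω* − 1 = 0.6895466.
m ≥ 10·ln10 / (−ln 0.6895466) = 61.944; smallest integer m = 62.

m = 62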